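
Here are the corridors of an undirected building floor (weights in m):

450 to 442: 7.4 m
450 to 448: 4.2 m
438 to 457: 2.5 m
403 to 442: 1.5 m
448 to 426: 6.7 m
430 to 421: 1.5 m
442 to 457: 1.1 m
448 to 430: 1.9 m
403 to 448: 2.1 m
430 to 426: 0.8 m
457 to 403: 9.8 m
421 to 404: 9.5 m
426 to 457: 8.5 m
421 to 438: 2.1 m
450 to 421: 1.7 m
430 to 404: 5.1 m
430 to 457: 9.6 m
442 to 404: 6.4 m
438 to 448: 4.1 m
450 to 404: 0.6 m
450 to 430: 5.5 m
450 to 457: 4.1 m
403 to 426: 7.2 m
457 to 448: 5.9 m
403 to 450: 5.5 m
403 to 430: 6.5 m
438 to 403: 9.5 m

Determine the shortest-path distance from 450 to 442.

Candidate routes:
450 - 457 - 442: 4.1+1.1 = 5.2
450 - 404 - 442: 0.6+6.4 = 7
450 - 403 - 442: 5.5+1.5 = 7
The minimum is 5.2 m via 450 - 457 - 442.

5.2 m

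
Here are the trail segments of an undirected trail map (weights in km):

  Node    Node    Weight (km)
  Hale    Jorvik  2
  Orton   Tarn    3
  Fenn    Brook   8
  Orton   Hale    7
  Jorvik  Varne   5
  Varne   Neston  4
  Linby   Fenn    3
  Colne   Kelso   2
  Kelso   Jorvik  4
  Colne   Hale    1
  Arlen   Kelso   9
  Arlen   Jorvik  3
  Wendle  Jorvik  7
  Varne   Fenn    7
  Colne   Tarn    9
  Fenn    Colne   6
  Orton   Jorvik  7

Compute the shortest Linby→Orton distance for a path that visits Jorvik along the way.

Best Linby to Jorvik: Linby → Fenn → Colne → Hale → Jorvik costing 12
Best Jorvik to Orton: Jorvik → Orton costing 7
Total via Jorvik: 12 + 7 = 19 km.

19 km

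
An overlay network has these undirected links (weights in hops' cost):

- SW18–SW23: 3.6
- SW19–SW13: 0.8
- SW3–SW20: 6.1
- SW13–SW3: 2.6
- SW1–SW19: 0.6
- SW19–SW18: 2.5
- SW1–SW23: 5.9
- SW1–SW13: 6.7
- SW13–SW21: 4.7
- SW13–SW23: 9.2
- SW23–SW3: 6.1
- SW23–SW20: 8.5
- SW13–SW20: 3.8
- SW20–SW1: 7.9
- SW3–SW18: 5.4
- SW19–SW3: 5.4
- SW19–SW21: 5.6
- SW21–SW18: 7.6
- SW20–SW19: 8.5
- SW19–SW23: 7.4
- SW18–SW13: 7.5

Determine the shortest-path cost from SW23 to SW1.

Enumerating some paths:
SW23–SW1: 5.9 = 5.9
SW23–SW3–SW13–SW19–SW1: 6.1+2.6+0.8+0.6 = 10.1
SW23–SW18–SW19–SW1: 3.6+2.5+0.6 = 6.7
SW23–SW19–SW1: 7.4+0.6 = 8
Cheapest is SW23–SW1 at 5.9 hops' cost.

5.9 hops' cost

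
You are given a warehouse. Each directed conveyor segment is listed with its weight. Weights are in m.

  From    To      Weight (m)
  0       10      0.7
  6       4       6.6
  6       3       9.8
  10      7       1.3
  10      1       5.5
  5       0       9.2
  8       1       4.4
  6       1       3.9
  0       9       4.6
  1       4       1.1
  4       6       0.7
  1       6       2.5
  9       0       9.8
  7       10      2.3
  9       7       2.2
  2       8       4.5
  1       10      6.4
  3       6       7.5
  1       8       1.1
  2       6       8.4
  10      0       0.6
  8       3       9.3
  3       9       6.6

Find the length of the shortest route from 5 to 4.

Candidate routes:
5 - 0 - 10 - 1 - 6 - 4: 9.2+0.7+5.5+2.5+6.6 = 24.5
5 - 0 - 10 - 1 - 4: 9.2+0.7+5.5+1.1 = 16.5
5 - 0 - 9 - 7 - 10 - 1 - 4: 9.2+4.6+2.2+2.3+5.5+1.1 = 24.9
Cheapest is 5 - 0 - 10 - 1 - 4 at 16.5 m.

16.5 m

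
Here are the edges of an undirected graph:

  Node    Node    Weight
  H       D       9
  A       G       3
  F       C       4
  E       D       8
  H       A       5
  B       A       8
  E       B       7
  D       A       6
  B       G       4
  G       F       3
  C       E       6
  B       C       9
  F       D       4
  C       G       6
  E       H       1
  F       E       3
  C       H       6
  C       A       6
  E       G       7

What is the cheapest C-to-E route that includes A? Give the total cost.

12

Best C to A: C–A costing 6
Best A to E: A–H–E costing 6
Total via A: 6 + 6 = 12.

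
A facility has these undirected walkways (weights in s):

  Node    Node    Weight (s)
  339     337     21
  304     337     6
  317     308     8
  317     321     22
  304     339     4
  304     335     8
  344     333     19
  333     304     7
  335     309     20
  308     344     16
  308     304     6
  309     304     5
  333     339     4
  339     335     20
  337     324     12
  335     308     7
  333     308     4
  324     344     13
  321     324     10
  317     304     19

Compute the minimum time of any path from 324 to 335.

26 s

Compare a few routes:
324 - 337 - 304 - 335: 12+6+8 = 26
324 - 337 - 304 - 308 - 335: 12+6+6+7 = 31
The minimum is 26 s via 324 - 337 - 304 - 335.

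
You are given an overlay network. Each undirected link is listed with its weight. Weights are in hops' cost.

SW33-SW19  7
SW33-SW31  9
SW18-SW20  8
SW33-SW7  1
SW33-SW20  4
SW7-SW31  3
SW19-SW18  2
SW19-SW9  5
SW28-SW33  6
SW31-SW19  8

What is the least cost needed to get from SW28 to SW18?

15 hops' cost

Compare a few routes:
SW28 → SW33 → SW7 → SW31 → SW19 → SW18: 6+1+3+8+2 = 20
SW28 → SW33 → SW20 → SW18: 6+4+8 = 18
SW28 → SW33 → SW19 → SW18: 6+7+2 = 15
Cheapest is SW28 → SW33 → SW19 → SW18 at 15 hops' cost.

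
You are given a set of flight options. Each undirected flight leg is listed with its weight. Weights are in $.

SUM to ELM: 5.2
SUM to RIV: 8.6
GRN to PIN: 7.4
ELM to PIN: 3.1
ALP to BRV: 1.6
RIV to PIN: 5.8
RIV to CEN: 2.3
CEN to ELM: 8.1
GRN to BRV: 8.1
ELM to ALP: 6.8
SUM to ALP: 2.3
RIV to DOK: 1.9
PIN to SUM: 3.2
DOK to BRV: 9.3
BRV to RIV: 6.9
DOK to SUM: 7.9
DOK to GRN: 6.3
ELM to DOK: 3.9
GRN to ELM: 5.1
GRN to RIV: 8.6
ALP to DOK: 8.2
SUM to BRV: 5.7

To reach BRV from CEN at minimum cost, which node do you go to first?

RIV

Compare a few routes:
CEN → RIV → BRV: 2.3+6.9 = 9.2
CEN → RIV → DOK → ALP → BRV: 2.3+1.9+8.2+1.6 = 14
CEN → RIV → DOK → BRV: 2.3+1.9+9.3 = 13.5
The minimum is $9.2 via CEN → RIV → BRV.
So from CEN the first move is to RIV.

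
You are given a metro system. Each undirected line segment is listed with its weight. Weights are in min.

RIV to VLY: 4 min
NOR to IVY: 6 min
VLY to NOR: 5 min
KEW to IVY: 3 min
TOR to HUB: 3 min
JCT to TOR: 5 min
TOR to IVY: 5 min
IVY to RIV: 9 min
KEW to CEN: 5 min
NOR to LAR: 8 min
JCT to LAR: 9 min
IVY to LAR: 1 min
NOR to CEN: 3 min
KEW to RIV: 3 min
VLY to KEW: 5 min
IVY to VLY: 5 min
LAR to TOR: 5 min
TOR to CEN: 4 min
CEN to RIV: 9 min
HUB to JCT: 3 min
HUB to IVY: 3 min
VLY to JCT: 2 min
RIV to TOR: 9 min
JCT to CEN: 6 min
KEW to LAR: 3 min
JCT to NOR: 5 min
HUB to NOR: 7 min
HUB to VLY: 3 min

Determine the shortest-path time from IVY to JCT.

Compare a few routes:
IVY - VLY - JCT: 5+2 = 7
IVY - HUB - JCT: 3+3 = 6
The minimum is 6 min via IVY - HUB - JCT.

6 min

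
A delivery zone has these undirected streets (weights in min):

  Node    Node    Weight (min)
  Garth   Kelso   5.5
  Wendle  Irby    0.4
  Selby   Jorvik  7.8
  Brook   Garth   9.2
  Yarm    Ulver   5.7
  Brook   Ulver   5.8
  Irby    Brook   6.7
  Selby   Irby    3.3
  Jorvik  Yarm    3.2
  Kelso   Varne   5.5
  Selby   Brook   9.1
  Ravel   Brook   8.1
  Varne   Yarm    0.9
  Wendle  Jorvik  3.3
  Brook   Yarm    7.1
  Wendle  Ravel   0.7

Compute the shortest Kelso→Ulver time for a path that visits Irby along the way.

25.8 min

Shortest Kelso→Irby: Kelso–Varne–Yarm–Jorvik–Wendle–Irby = 13.3
Shortest Irby→Ulver: Irby–Brook–Ulver = 12.5
Total via Irby: 13.3 + 12.5 = 25.8 min.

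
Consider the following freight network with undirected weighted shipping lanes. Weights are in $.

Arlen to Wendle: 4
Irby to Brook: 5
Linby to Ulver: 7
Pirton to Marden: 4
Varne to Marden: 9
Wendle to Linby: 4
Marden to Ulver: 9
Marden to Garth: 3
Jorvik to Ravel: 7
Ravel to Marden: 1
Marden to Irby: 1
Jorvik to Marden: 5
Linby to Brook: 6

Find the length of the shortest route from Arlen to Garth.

Settle nodes by increasing distance from Arlen:
Arlen: 0
Wendle: 4  (via Arlen)
Linby: 8  (via Wendle)
Brook: 14  (via Linby)
Ulver: 15  (via Linby)
Irby: 19  (via Brook)
Marden: 20  (via Irby)
Ravel: 21  (via Marden)
Garth: 23  (via Marden)
Shortest route: Arlen–Wendle–Linby–Brook–Irby–Marden–Garth = $23.

$23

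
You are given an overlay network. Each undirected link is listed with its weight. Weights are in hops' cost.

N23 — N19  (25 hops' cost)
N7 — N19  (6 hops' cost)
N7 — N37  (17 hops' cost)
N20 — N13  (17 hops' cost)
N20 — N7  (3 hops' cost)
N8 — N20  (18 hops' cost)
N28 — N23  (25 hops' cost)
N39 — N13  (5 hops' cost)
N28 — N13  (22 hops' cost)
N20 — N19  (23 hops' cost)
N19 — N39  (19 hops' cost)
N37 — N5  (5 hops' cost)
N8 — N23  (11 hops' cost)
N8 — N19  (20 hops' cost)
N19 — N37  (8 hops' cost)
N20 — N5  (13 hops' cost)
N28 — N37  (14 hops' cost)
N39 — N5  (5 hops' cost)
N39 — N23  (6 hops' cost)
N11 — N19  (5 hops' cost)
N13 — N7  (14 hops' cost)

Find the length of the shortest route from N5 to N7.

16 hops' cost

Compare a few routes:
N5 → N37 → N7: 5+17 = 22
N5 → N37 → N19 → N7: 5+8+6 = 19
N5 → N20 → N7: 13+3 = 16
Cheapest is N5 → N20 → N7 at 16 hops' cost.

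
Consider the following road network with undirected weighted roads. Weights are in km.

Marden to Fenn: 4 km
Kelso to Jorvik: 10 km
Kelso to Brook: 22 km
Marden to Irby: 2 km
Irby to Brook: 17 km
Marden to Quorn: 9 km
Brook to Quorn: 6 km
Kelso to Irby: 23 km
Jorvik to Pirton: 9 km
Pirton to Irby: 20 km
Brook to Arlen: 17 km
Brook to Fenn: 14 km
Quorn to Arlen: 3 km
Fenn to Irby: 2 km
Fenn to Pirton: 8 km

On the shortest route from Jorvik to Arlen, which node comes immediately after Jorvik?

Pirton

Candidate routes:
Jorvik → Pirton → Fenn → Marden → Quorn → Arlen: 9+8+4+9+3 = 33
Jorvik → Pirton → Fenn → Brook → Quorn → Arlen: 9+8+14+6+3 = 40
The minimum is 33 km via Jorvik → Pirton → Fenn → Marden → Quorn → Arlen.
So from Jorvik the first move is to Pirton.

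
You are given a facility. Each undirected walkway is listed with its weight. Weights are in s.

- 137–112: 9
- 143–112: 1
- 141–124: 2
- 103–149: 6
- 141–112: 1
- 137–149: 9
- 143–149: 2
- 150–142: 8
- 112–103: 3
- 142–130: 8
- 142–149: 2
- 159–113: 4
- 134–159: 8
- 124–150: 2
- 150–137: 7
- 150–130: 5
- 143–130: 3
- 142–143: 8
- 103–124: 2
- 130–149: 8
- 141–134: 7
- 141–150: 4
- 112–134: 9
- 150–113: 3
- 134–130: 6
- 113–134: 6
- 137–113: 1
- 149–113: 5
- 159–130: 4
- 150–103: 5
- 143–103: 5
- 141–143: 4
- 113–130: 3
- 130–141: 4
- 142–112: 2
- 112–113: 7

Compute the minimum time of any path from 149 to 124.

Enumerating some paths:
149–143–112–141–124: 2+1+1+2 = 6
149–142–112–141–124: 2+2+1+2 = 7
149–143–112–103–124: 2+1+3+2 = 8
The minimum is 6 s via 149–143–112–141–124.

6 s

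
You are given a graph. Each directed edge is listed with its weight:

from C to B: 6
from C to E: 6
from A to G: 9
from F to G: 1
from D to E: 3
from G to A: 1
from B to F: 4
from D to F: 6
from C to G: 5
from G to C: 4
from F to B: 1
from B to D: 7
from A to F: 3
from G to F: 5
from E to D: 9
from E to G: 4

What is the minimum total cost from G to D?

Settle nodes by increasing distance from G:
G: 0
A: 1  (via G)
C: 4  (via G)
F: 4  (via A)
B: 5  (via F)
E: 10  (via C)
D: 12  (via B)
Shortest route: G–A–F–B–D = 12.

12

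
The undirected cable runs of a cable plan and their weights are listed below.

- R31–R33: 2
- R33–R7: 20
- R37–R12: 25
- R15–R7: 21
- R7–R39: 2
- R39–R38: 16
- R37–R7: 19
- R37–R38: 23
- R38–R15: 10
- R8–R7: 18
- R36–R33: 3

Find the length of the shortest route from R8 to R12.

Running Dijkstra from R8:
R8: 0
R7: 18  (via R8)
R39: 20  (via R7)
R38: 36  (via R39)
R37: 37  (via R7)
R33: 38  (via R7)
R15: 39  (via R7)
R31: 40  (via R33)
R36: 41  (via R33)
R12: 62  (via R37)
Shortest route: R8–R7–R37–R12 = 62.

62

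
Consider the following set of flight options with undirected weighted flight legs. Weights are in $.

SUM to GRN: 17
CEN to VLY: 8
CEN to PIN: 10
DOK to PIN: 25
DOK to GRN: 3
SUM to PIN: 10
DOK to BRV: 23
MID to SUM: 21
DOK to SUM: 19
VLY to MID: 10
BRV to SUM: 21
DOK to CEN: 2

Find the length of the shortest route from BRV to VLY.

$33

Compare a few routes:
BRV → SUM → PIN → CEN → VLY: 21+10+10+8 = 49
BRV → DOK → CEN → VLY: 23+2+8 = 33
BRV → SUM → DOK → CEN → VLY: 21+19+2+8 = 50
BRV → SUM → GRN → DOK → CEN → VLY: 21+17+3+2+8 = 51
Cheapest is BRV → DOK → CEN → VLY at $33.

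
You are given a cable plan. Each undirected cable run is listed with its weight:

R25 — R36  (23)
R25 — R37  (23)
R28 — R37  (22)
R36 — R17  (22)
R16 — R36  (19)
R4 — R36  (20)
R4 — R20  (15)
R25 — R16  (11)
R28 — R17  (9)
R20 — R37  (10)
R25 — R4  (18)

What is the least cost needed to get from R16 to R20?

44

Compare a few routes:
R16–R25–R4–R20: 11+18+15 = 44
R16–R36–R4–R20: 19+20+15 = 54
The minimum is 44 via R16–R25–R4–R20.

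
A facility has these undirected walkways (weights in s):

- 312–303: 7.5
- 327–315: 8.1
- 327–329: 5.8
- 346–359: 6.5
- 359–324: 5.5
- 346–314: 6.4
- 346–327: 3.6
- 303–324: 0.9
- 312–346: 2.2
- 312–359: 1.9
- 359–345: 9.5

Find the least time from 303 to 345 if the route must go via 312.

Best 303 to 312: 303–312 costing 7.5
Shortest 312→345: 312–359–345 = 11.4
Total via 312: 7.5 + 11.4 = 18.9 s.

18.9 s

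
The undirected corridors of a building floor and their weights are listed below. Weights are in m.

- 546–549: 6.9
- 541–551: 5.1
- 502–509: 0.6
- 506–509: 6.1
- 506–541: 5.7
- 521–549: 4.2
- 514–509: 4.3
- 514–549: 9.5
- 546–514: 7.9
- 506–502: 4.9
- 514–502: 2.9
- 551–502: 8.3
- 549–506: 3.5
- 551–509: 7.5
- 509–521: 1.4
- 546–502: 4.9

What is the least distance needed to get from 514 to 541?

Compare a few routes:
514 → 502 → 509 → 506 → 541: 2.9+0.6+6.1+5.7 = 15.3
514 → 502 → 506 → 541: 2.9+4.9+5.7 = 13.5
514 → 502 → 509 → 551 → 541: 2.9+0.6+7.5+5.1 = 16.1
514 → 509 → 502 → 506 → 541: 4.3+0.6+4.9+5.7 = 15.5
The minimum is 13.5 m via 514 → 502 → 506 → 541.

13.5 m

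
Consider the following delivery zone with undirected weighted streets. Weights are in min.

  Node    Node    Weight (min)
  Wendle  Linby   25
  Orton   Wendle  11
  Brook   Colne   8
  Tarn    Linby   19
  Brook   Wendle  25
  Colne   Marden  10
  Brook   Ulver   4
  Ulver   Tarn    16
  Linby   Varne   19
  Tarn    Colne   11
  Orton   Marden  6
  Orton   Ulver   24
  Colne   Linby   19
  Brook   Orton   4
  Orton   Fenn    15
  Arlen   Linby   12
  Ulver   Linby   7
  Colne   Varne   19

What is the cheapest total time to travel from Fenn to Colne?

Enumerating some paths:
Fenn–Orton–Brook–Colne: 15+4+8 = 27
Fenn–Orton–Brook–Ulver–Linby–Colne: 15+4+4+7+19 = 49
Fenn–Orton–Marden–Colne: 15+6+10 = 31
Cheapest is Fenn–Orton–Brook–Colne at 27 min.

27 min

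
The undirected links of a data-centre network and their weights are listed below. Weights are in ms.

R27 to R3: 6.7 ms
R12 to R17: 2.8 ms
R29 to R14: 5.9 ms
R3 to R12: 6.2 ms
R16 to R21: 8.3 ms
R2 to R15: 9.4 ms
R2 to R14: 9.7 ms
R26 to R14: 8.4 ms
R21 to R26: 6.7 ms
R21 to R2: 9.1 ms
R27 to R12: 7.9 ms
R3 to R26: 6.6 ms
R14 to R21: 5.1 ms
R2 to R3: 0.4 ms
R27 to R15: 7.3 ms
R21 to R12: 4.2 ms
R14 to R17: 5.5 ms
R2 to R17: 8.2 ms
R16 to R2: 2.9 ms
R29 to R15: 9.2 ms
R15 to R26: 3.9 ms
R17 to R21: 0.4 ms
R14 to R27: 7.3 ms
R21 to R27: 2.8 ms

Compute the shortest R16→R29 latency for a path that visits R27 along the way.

Best R16 to R27: R16 → R2 → R3 → R27 costing 10
Best R27 to R29: R27 → R14 → R29 costing 13.2
Total via R27: 10 + 13.2 = 23.2 ms.

23.2 ms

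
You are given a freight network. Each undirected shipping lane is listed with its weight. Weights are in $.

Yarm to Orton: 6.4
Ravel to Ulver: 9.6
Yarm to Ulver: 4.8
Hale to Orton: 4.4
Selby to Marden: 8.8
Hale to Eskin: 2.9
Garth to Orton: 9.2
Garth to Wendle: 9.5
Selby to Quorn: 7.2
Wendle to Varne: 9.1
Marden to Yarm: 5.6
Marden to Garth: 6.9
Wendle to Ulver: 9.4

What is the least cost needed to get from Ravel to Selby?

Compare a few routes:
Ravel–Ulver–Yarm–Marden–Selby: 9.6+4.8+5.6+8.8 = 28.8
Ravel–Ulver–Wendle–Garth–Marden–Selby: 9.6+9.4+9.5+6.9+8.8 = 44.2
The minimum is $28.8 via Ravel–Ulver–Yarm–Marden–Selby.

$28.8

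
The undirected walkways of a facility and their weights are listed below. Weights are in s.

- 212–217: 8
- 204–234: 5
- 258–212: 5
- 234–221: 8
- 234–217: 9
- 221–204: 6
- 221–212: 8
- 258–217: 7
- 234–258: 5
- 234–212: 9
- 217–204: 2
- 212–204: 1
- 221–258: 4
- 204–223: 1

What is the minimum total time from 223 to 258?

7 s

Running Dijkstra from 223:
223: 0
204: 1  (via 223)
212: 2  (via 204)
217: 3  (via 204)
234: 6  (via 204)
258: 7  (via 212)
Shortest route: 223 → 204 → 212 → 258 = 7 s.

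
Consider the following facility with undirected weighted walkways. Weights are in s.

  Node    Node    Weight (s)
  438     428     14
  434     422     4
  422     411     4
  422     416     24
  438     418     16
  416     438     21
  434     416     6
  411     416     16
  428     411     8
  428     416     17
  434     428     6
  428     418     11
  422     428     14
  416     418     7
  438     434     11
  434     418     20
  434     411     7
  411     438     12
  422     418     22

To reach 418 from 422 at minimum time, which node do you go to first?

434

Compare a few routes:
422 → 418: 22 = 22
422 → 434 → 416 → 418: 4+6+7 = 17
422 → 434 → 428 → 418: 4+6+11 = 21
The minimum is 17 s via 422 → 434 → 416 → 418.
So from 422 the first move is to 434.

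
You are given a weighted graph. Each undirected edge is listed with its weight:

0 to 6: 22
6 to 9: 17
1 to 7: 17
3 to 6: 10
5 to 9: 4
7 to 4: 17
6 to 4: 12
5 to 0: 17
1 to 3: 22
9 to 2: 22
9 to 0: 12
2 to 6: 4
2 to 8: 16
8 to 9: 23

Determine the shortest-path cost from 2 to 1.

Settle nodes by increasing distance from 2:
2: 0
6: 4  (via 2)
3: 14  (via 6)
4: 16  (via 6)
8: 16  (via 2)
9: 21  (via 6)
5: 25  (via 9)
0: 26  (via 6)
7: 33  (via 4)
1: 36  (via 3)
Shortest route: 2 → 6 → 3 → 1 = 36.

36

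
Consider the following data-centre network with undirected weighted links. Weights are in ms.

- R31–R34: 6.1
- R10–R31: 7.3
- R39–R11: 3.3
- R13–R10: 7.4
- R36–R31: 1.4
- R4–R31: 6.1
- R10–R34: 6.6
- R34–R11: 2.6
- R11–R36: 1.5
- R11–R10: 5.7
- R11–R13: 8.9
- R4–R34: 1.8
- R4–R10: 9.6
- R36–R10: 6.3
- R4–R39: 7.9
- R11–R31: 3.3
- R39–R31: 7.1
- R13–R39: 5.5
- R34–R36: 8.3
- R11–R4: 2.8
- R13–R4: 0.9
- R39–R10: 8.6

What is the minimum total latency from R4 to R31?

5.7 ms

Enumerating some paths:
R4–R11–R31: 2.8+3.3 = 6.1
R4–R11–R36–R31: 2.8+1.5+1.4 = 5.7
R4–R34–R11–R36–R31: 1.8+2.6+1.5+1.4 = 7.3
R4–R31: 6.1 = 6.1
The minimum is 5.7 ms via R4–R11–R36–R31.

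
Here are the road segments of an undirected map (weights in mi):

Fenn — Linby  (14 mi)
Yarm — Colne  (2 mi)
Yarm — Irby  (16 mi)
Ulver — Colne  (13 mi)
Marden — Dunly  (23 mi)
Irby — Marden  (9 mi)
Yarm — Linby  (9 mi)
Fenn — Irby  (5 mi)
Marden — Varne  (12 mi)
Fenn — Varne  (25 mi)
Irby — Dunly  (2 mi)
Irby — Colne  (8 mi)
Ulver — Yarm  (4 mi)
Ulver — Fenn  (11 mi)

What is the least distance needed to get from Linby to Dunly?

21 mi

Running Dijkstra from Linby:
Linby: 0
Yarm: 9  (via Linby)
Colne: 11  (via Yarm)
Ulver: 13  (via Yarm)
Fenn: 14  (via Linby)
Irby: 19  (via Colne)
Dunly: 21  (via Irby)
Shortest route: Linby → Yarm → Colne → Irby → Dunly = 21 mi.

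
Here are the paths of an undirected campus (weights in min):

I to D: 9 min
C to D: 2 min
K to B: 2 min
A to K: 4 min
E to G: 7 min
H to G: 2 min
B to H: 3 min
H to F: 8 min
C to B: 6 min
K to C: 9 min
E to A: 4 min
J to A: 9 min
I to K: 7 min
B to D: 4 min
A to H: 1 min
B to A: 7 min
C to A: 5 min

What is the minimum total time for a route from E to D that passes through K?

14 min

Best E to K: E → A → K costing 8
Best K to D: K → B → D costing 6
Total via K: 8 + 6 = 14 min.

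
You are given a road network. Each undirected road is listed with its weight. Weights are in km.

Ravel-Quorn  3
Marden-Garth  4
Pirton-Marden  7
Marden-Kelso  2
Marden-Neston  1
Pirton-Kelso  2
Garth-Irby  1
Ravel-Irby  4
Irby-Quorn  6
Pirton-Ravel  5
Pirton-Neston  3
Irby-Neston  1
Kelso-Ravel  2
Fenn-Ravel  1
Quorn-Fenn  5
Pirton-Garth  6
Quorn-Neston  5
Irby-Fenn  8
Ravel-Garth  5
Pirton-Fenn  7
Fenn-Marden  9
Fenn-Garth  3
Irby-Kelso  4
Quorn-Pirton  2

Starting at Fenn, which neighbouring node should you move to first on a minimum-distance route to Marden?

Enumerating some paths:
Fenn → Garth → Irby → Neston → Marden: 3+1+1+1 = 6
Fenn → Ravel → Kelso → Marden: 1+2+2 = 5
Fenn → Ravel → Irby → Neston → Marden: 1+4+1+1 = 7
The minimum is 5 km via Fenn → Ravel → Kelso → Marden.
So from Fenn the first move is to Ravel.

Ravel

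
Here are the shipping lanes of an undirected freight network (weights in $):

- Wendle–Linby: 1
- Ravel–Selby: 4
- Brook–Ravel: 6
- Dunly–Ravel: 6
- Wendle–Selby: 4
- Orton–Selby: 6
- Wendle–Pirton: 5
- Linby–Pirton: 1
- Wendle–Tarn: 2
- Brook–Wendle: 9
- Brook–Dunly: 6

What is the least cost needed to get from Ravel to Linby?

Candidate routes:
Ravel → Selby → Wendle → Pirton → Linby: 4+4+5+1 = 14
Ravel → Selby → Wendle → Linby: 4+4+1 = 9
Cheapest is Ravel → Selby → Wendle → Linby at $9.

$9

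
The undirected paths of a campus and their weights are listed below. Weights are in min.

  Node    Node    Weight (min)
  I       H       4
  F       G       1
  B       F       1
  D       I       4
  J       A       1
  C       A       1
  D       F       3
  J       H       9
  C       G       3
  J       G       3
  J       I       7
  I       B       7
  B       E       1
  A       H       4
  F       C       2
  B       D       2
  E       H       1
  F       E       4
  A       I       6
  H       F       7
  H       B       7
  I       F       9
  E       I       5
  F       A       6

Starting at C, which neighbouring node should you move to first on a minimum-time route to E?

Enumerating some paths:
C - F - B - E: 2+1+1 = 4
C - A - H - E: 1+4+1 = 6
The minimum is 4 min via C - F - B - E.
So from C the first move is to F.

F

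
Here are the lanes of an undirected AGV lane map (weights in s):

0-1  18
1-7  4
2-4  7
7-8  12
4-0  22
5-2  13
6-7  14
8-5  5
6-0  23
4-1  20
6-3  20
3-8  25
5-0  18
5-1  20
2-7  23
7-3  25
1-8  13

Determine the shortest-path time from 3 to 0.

Running Dijkstra from 3:
3: 0
6: 20  (via 3)
7: 25  (via 3)
8: 25  (via 3)
1: 29  (via 7)
5: 30  (via 8)
0: 43  (via 6)
Shortest route: 3 → 6 → 0 = 43 s.

43 s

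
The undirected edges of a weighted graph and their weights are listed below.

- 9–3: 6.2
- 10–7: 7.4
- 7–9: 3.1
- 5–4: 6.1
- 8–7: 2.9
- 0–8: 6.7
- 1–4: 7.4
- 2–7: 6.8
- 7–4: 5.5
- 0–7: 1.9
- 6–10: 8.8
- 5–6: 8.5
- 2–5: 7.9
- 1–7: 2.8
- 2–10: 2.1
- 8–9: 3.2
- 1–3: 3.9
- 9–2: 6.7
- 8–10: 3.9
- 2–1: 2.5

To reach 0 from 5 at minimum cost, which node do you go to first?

4

Candidate routes:
5–4–7–0: 6.1+5.5+1.9 = 13.5
5–2–1–7–0: 7.9+2.5+2.8+1.9 = 15.1
5–2–7–0: 7.9+6.8+1.9 = 16.6
5–4–1–7–0: 6.1+7.4+2.8+1.9 = 18.2
Cheapest is 5–4–7–0 at 13.5.
So from 5 the first move is to 4.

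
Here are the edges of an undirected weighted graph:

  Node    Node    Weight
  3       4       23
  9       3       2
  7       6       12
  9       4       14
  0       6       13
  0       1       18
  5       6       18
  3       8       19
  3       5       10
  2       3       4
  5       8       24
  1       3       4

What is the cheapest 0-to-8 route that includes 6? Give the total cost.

55

Best 0 to 6: 0–6 costing 13
Shortest 6→8: 6–5–8 = 42
Total via 6: 13 + 42 = 55.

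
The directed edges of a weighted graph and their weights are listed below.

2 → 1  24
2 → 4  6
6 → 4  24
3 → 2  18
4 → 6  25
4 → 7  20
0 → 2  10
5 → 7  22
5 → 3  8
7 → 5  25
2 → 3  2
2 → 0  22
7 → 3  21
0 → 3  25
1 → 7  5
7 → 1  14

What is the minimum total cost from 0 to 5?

61

Shortest distances from 0:
0: 0
2: 10  (via 0)
3: 12  (via 2)
4: 16  (via 2)
1: 34  (via 2)
7: 36  (via 4)
6: 41  (via 4)
5: 61  (via 7)
Shortest route: 0–2–4–7–5 = 61.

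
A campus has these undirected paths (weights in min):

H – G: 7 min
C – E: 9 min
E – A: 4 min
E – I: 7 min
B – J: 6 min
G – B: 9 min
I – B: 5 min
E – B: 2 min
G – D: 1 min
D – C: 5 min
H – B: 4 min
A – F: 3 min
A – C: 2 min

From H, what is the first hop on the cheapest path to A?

Compare a few routes:
H - B - E - A: 4+2+4 = 10
H - G - D - C - A: 7+1+5+2 = 15
H - B - E - C - A: 4+2+9+2 = 17
The minimum is 10 min via H - B - E - A.
So from H the first move is to B.

B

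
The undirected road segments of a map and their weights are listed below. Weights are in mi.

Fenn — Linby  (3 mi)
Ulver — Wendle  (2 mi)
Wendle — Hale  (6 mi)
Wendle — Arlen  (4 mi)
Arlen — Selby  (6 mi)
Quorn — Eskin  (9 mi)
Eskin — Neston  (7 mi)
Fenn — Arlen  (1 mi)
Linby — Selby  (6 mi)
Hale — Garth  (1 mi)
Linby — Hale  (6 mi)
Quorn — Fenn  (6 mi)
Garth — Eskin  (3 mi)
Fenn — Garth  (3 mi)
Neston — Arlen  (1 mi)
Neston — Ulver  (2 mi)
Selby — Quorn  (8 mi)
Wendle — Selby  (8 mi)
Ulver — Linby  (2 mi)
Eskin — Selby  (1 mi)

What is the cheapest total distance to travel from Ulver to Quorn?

Settle nodes by increasing distance from Ulver:
Ulver: 0
Neston: 2  (via Ulver)
Linby: 2  (via Ulver)
Wendle: 2  (via Ulver)
Arlen: 3  (via Neston)
Fenn: 4  (via Arlen)
Garth: 7  (via Fenn)
Selby: 8  (via Linby)
Hale: 8  (via Linby)
Eskin: 9  (via Neston)
Quorn: 10  (via Fenn)
Shortest route: Ulver → Neston → Arlen → Fenn → Quorn = 10 mi.

10 mi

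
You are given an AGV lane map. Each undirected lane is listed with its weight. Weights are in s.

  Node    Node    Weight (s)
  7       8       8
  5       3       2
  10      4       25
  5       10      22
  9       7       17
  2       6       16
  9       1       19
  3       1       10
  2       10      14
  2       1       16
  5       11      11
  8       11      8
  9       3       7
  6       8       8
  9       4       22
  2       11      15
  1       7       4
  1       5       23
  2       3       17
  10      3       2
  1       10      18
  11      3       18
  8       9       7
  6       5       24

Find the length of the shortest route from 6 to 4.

Candidate routes:
6 → 8 → 9 → 4: 8+7+22 = 37
6 → 8 → 9 → 3 → 10 → 4: 8+7+7+2+25 = 49
Cheapest is 6 → 8 → 9 → 4 at 37 s.

37 s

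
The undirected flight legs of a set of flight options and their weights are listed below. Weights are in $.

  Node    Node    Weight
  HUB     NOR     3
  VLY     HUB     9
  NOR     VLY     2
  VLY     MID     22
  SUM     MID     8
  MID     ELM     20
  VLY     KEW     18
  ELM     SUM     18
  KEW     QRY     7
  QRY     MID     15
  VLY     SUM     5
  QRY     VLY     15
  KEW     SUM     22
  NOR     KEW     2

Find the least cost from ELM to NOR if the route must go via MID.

$35

Shortest ELM→MID: ELM → MID = 20
Best MID to NOR: MID → SUM → VLY → NOR costing 15
Total via MID: 20 + 15 = $35.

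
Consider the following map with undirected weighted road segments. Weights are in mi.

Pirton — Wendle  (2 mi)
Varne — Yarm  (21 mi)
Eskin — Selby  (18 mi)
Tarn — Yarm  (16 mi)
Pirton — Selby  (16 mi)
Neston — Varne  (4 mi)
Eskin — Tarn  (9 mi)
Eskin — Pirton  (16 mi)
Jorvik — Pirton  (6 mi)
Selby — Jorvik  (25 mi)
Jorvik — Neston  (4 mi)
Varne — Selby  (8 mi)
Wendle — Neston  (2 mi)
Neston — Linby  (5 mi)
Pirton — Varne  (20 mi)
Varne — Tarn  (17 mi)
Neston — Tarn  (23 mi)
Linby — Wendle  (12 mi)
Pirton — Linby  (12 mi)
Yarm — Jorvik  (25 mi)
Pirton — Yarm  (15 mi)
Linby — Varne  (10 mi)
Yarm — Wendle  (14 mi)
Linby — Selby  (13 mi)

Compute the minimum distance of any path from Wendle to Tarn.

Running Dijkstra from Wendle:
Wendle: 0
Pirton: 2  (via Wendle)
Neston: 2  (via Wendle)
Varne: 6  (via Neston)
Jorvik: 6  (via Neston)
Linby: 7  (via Neston)
Selby: 14  (via Varne)
Yarm: 14  (via Wendle)
Eskin: 18  (via Pirton)
Tarn: 23  (via Varne)
Shortest route: Wendle–Neston–Varne–Tarn = 23 mi.

23 mi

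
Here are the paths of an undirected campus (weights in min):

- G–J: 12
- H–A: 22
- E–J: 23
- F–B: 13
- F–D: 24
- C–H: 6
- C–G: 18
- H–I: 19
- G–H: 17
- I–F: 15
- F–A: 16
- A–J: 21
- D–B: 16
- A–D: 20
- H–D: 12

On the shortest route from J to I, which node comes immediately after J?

Compare a few routes:
J - A - F - I: 21+16+15 = 52
J - G - H - I: 12+17+19 = 48
Cheapest is J - G - H - I at 48 min.
So from J the first move is to G.

G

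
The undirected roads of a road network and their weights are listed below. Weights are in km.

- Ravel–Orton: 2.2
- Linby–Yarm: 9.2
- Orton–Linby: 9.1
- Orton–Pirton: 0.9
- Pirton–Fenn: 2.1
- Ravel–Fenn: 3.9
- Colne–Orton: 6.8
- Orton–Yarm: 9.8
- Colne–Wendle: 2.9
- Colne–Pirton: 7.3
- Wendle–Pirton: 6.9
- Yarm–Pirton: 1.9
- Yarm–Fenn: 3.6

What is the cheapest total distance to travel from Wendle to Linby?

16.9 km

Enumerating some paths:
Wendle → Pirton → Orton → Linby: 6.9+0.9+9.1 = 16.9
Wendle → Pirton → Yarm → Linby: 6.9+1.9+9.2 = 18
Cheapest is Wendle → Pirton → Orton → Linby at 16.9 km.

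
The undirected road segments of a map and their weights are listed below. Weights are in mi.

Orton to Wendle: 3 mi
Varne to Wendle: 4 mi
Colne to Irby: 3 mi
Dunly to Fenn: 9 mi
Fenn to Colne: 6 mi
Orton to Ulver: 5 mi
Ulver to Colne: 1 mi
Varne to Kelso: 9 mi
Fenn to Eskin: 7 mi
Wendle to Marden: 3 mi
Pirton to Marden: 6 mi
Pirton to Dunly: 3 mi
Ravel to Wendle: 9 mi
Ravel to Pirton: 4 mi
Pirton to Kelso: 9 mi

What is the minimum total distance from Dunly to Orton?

15 mi

Shortest distances from Dunly:
Dunly: 0
Pirton: 3  (via Dunly)
Ravel: 7  (via Pirton)
Marden: 9  (via Pirton)
Fenn: 9  (via Dunly)
Wendle: 12  (via Marden)
Kelso: 12  (via Pirton)
Orton: 15  (via Wendle)
Shortest route: Dunly–Pirton–Marden–Wendle–Orton = 15 mi.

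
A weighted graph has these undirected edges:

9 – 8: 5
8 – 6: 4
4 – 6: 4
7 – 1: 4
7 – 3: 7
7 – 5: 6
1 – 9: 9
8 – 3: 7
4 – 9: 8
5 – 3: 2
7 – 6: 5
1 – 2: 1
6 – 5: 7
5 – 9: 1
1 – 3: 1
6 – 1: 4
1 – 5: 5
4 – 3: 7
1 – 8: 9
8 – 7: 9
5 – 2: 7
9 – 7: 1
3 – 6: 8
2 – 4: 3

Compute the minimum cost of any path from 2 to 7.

Settle nodes by increasing distance from 2:
2: 0
1: 1  (via 2)
3: 2  (via 1)
4: 3  (via 2)
5: 4  (via 3)
6: 5  (via 1)
7: 5  (via 1)
Shortest route: 2 → 1 → 7 = 5.

5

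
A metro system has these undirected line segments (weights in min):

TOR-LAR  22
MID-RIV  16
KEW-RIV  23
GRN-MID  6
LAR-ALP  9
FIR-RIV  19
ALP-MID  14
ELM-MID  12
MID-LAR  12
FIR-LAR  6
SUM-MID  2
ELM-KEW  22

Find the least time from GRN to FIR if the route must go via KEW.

82 min

Shortest GRN→KEW: GRN–MID–ELM–KEW = 40
Shortest KEW→FIR: KEW–RIV–FIR = 42
Total via KEW: 40 + 42 = 82 min.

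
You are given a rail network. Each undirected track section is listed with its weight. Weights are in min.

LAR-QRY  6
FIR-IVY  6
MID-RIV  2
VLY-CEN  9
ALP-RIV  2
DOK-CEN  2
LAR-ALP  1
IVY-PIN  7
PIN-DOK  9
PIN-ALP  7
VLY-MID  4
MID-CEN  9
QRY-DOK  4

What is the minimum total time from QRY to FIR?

Settle nodes by increasing distance from QRY:
QRY: 0
DOK: 4  (via QRY)
LAR: 6  (via QRY)
CEN: 6  (via DOK)
ALP: 7  (via LAR)
RIV: 9  (via ALP)
MID: 11  (via RIV)
PIN: 13  (via DOK)
VLY: 15  (via CEN)
IVY: 20  (via PIN)
FIR: 26  (via IVY)
Shortest route: QRY → DOK → PIN → IVY → FIR = 26 min.

26 min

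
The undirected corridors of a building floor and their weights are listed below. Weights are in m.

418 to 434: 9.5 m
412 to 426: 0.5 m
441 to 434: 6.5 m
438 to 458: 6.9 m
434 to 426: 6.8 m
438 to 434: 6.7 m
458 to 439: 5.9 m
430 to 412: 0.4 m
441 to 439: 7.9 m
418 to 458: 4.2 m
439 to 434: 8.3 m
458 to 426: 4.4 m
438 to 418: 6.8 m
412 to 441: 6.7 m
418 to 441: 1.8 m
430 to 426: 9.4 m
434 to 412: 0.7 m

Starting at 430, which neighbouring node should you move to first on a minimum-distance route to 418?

412

Compare a few routes:
430 → 412 → 434 → 441 → 418: 0.4+0.7+6.5+1.8 = 9.4
430 → 412 → 434 → 418: 0.4+0.7+9.5 = 10.6
430 → 412 → 441 → 418: 0.4+6.7+1.8 = 8.9
430 → 412 → 426 → 458 → 418: 0.4+0.5+4.4+4.2 = 9.5
The minimum is 8.9 m via 430 → 412 → 441 → 418.
So from 430 the first move is to 412.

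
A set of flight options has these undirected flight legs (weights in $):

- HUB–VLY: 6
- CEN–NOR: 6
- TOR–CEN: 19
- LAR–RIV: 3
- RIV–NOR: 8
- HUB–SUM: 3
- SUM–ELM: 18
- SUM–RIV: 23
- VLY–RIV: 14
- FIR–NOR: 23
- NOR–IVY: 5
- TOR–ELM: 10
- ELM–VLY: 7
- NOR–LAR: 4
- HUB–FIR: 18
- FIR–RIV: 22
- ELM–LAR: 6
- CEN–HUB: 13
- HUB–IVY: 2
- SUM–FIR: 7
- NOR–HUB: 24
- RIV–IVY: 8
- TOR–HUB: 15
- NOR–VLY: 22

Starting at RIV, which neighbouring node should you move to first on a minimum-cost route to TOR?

LAR

Compare a few routes:
RIV–LAR–ELM–TOR: 3+6+10 = 19
RIV–IVY–HUB–TOR: 8+2+15 = 25
RIV–NOR–LAR–ELM–TOR: 8+4+6+10 = 28
Cheapest is RIV–LAR–ELM–TOR at $19.
So from RIV the first move is to LAR.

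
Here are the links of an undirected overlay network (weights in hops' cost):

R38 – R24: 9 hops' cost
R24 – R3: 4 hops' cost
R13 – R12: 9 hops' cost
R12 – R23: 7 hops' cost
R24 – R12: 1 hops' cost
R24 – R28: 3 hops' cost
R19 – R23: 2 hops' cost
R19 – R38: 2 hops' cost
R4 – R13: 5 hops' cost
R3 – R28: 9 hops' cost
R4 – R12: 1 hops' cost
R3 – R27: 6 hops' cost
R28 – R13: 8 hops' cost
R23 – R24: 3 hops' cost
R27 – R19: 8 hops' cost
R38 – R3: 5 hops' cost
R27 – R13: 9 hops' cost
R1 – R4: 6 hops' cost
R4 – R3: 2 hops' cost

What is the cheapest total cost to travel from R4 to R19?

Settle nodes by increasing distance from R4:
R4: 0
R12: 1  (via R4)
R24: 2  (via R12)
R3: 2  (via R4)
R23: 5  (via R24)
R28: 5  (via R24)
R13: 5  (via R4)
R1: 6  (via R4)
R19: 7  (via R23)
Shortest route: R4 → R12 → R24 → R23 → R19 = 7 hops' cost.

7 hops' cost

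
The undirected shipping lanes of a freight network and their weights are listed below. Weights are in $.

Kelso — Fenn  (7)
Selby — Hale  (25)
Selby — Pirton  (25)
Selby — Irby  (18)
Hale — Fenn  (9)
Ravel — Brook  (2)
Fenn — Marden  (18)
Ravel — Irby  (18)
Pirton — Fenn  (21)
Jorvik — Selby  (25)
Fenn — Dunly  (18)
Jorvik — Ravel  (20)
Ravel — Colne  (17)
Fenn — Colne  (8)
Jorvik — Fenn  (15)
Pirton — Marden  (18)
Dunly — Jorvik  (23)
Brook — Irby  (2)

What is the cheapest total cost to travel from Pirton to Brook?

$45

Settle nodes by increasing distance from Pirton:
Pirton: 0
Marden: 18  (via Pirton)
Fenn: 21  (via Pirton)
Selby: 25  (via Pirton)
Kelso: 28  (via Fenn)
Colne: 29  (via Fenn)
Hale: 30  (via Fenn)
Jorvik: 36  (via Fenn)
Dunly: 39  (via Fenn)
Irby: 43  (via Selby)
Brook: 45  (via Irby)
Shortest route: Pirton → Selby → Irby → Brook = $45.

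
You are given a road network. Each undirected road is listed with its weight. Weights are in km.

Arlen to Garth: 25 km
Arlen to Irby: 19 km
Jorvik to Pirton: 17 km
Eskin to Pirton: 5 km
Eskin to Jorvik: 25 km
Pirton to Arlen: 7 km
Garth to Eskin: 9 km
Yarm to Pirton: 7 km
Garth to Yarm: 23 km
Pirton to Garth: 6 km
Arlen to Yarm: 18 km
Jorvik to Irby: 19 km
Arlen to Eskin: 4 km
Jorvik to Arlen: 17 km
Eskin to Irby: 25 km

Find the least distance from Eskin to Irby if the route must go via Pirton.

31 km

Best Eskin to Pirton: Eskin–Pirton costing 5
Best Pirton to Irby: Pirton–Arlen–Irby costing 26
Total via Pirton: 5 + 26 = 31 km.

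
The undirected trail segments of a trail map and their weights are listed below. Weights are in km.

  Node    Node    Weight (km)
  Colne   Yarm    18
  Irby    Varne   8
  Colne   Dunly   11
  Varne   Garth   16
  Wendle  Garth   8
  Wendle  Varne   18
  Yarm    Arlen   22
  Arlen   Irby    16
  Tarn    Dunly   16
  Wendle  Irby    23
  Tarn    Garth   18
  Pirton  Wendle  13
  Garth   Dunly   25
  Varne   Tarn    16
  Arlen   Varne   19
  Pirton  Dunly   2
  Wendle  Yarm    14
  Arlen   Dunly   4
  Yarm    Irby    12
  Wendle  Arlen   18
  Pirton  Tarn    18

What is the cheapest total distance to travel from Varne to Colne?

34 km

Shortest distances from Varne:
Varne: 0
Irby: 8  (via Varne)
Tarn: 16  (via Varne)
Garth: 16  (via Varne)
Wendle: 18  (via Varne)
Arlen: 19  (via Varne)
Yarm: 20  (via Irby)
Dunly: 23  (via Arlen)
Pirton: 25  (via Dunly)
Colne: 34  (via Dunly)
Shortest route: Varne–Arlen–Dunly–Colne = 34 km.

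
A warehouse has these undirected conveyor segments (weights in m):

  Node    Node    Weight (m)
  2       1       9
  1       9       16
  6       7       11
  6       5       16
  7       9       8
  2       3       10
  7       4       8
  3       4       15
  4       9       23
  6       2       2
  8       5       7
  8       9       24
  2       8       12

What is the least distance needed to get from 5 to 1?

27 m

Compare a few routes:
5–8–9–1: 7+24+16 = 47
5–8–2–1: 7+12+9 = 28
5–6–2–1: 16+2+9 = 27
The minimum is 27 m via 5–6–2–1.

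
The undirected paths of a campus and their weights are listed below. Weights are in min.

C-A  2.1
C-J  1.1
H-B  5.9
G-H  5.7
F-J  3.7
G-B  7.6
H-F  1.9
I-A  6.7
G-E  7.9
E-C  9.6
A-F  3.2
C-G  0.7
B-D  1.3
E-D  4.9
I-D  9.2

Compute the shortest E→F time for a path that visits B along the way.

Shortest E→B: E → D → B = 6.2
Shortest B→F: B → H → F = 7.8
Total via B: 6.2 + 7.8 = 14 min.

14 min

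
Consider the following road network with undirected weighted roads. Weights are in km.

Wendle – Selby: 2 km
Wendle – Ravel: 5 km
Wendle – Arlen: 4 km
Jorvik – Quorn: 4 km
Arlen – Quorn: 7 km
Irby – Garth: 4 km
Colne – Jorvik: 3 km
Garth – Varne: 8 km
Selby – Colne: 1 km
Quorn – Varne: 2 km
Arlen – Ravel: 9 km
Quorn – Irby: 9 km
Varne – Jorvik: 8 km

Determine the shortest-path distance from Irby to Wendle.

19 km

Enumerating some paths:
Irby - Garth - Varne - Quorn - Jorvik - Colne - Selby - Wendle: 4+8+2+4+3+1+2 = 24
Irby - Quorn - Jorvik - Colne - Selby - Wendle: 9+4+3+1+2 = 19
Irby - Quorn - Arlen - Wendle: 9+7+4 = 20
Cheapest is Irby - Quorn - Jorvik - Colne - Selby - Wendle at 19 km.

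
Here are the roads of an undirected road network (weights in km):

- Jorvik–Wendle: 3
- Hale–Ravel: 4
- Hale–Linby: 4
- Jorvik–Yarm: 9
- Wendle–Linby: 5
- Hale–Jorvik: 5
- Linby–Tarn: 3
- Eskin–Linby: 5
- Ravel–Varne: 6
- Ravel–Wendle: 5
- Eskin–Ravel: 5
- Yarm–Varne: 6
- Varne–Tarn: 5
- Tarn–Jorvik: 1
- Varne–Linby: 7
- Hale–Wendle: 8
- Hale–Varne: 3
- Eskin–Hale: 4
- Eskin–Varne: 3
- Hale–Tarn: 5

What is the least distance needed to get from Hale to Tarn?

5 km

Candidate routes:
Hale → Linby → Tarn: 4+3 = 7
Hale → Jorvik → Tarn: 5+1 = 6
Hale → Tarn: 5 = 5
The minimum is 5 km via Hale → Tarn.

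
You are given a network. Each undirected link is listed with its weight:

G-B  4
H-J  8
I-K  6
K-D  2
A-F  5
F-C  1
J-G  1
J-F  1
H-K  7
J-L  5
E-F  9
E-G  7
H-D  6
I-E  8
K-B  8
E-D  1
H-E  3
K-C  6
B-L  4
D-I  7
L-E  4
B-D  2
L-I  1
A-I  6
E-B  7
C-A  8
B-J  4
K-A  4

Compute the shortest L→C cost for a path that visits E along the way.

13

Best L to E: L–E costing 4
Shortest E→C: E–D–K–C = 9
Total via E: 4 + 9 = 13.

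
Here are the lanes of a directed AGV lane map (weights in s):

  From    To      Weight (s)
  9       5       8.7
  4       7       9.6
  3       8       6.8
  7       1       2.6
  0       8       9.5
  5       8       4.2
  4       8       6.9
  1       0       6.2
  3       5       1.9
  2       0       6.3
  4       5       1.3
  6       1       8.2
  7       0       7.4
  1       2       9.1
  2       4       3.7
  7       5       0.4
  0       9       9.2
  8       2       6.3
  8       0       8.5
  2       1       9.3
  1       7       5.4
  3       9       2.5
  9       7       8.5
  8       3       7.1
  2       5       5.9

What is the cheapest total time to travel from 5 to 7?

22.3 s

Running Dijkstra from 5:
5: 0
8: 4.2  (via 5)
2: 10.5  (via 8)
3: 11.3  (via 8)
0: 12.7  (via 8)
9: 13.8  (via 3)
4: 14.2  (via 2)
1: 19.8  (via 2)
7: 22.3  (via 9)
Shortest route: 5 → 8 → 3 → 9 → 7 = 22.3 s.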